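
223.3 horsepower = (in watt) 1.665e+05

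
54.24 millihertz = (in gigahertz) 5.424e-11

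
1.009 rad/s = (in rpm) 9.635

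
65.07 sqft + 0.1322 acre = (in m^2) 541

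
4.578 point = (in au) 1.08e-14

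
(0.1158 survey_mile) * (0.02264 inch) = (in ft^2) 1.154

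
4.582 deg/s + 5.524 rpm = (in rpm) 6.288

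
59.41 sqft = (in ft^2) 59.41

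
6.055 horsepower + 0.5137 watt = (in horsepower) 6.056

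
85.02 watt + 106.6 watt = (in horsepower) 0.257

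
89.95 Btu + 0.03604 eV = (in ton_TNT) 2.268e-05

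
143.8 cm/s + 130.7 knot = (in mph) 153.6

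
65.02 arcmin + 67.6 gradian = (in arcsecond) 2.229e+05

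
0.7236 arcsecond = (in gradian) 0.0002233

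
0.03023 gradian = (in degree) 0.02721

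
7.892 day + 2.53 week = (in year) 0.07014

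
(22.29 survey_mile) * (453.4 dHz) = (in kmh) 5.855e+06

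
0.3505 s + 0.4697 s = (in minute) 0.01367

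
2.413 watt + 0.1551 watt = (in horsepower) 0.003444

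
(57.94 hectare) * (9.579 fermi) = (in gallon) 1.466e-06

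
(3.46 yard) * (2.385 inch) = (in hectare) 1.917e-05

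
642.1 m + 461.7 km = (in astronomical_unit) 3.091e-06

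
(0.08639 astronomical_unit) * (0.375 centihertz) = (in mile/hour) 1.084e+08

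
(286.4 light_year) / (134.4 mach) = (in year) 1.877e+06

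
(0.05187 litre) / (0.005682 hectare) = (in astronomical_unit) 6.102e-18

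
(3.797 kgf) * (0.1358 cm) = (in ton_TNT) 1.209e-11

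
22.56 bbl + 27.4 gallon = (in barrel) 23.21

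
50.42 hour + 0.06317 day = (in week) 0.3091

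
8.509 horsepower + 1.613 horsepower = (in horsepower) 10.12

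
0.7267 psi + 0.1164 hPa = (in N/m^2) 5022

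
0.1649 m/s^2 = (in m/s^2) 0.1649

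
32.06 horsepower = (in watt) 2.391e+04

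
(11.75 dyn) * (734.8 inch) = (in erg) 2.193e+04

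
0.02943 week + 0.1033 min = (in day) 0.2061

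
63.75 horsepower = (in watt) 4.754e+04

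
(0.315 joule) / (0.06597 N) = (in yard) 5.222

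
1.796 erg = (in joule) 1.796e-07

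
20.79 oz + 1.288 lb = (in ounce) 41.4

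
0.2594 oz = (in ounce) 0.2594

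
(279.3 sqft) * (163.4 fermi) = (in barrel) 2.667e-11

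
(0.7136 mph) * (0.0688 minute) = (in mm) 1317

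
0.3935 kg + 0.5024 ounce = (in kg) 0.4077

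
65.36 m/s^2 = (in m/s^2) 65.36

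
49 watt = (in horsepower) 0.06571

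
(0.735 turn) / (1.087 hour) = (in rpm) 0.01127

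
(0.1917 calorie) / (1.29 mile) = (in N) 0.0003863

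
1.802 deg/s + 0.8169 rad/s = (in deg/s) 48.61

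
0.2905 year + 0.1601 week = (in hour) 2572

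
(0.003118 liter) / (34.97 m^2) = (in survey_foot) 2.925e-07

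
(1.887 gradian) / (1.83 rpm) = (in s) 0.1547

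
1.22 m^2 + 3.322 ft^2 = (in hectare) 0.0001529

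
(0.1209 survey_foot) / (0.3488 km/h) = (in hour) 0.0001056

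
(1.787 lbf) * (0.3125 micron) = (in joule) 2.484e-06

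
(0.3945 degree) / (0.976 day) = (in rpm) 7.797e-07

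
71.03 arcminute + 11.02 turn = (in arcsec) 1.429e+07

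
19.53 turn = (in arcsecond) 2.531e+07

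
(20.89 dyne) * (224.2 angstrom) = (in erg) 4.684e-05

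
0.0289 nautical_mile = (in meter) 53.52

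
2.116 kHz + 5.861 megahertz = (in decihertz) 5.863e+07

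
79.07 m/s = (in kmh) 284.7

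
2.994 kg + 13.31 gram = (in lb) 6.63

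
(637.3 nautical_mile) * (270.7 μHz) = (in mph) 714.7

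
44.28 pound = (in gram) 2.009e+04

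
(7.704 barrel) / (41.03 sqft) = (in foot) 1.054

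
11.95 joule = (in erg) 1.195e+08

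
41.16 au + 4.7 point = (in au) 41.16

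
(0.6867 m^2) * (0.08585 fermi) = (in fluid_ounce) 1.993e-12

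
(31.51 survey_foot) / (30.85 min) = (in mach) 1.524e-05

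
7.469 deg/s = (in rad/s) 0.1304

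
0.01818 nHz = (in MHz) 1.818e-17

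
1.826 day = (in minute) 2629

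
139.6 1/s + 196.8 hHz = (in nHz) 1.982e+13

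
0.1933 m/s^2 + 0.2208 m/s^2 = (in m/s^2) 0.4141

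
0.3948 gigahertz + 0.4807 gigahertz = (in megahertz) 875.5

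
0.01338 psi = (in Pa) 92.25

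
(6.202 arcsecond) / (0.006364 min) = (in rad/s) 7.875e-05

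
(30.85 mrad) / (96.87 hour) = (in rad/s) 8.846e-08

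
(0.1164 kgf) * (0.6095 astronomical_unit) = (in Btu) 9.865e+07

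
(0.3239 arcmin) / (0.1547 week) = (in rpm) 9.616e-09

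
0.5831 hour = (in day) 0.0243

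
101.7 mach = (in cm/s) 3.463e+06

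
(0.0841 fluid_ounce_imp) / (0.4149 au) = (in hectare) 3.85e-21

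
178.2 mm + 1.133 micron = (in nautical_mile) 9.622e-05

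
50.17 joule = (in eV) 3.131e+20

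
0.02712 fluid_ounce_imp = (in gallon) 0.0002036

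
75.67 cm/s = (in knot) 1.471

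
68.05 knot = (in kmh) 126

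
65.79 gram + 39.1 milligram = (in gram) 65.83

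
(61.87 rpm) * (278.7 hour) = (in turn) 1.035e+06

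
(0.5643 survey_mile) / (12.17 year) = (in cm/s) 0.0002366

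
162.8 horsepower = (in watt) 1.214e+05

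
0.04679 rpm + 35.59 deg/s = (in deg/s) 35.87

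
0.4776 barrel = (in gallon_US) 20.06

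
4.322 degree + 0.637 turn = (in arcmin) 1.402e+04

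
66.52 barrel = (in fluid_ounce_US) 3.576e+05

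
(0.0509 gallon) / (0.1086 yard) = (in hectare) 1.94e-07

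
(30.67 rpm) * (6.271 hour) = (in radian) 7.251e+04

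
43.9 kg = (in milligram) 4.39e+07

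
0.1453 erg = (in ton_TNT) 3.473e-18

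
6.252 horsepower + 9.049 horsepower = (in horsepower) 15.3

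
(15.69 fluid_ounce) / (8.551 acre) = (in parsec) 4.346e-25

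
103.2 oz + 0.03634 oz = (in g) 2927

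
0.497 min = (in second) 29.82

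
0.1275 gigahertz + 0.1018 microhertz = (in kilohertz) 1.275e+05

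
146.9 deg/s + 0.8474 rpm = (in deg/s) 152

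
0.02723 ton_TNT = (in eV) 7.111e+26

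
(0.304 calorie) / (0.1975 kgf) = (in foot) 2.155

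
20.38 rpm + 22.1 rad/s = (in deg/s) 1389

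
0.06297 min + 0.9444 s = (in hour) 0.001312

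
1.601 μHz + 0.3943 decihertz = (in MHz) 3.943e-08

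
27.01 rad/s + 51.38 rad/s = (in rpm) 748.6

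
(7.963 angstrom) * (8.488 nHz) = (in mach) 1.985e-20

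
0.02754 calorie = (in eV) 7.192e+17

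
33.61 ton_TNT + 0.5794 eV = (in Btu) 1.333e+08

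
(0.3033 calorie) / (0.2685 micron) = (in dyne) 4.726e+11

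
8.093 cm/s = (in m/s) 0.08093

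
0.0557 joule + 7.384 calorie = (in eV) 1.932e+20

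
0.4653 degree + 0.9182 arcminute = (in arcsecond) 1730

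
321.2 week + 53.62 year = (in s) 1.885e+09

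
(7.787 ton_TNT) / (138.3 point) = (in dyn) 6.678e+16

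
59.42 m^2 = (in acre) 0.01468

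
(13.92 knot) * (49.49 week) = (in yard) 2.344e+08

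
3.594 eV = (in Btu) 5.458e-22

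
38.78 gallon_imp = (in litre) 176.3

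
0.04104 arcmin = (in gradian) 0.00076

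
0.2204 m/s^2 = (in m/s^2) 0.2204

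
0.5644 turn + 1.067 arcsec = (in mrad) 3546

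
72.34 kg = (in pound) 159.5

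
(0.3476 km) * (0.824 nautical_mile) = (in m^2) 5.305e+05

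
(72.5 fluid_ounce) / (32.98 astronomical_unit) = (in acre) 1.074e-19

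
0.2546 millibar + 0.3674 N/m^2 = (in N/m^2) 25.83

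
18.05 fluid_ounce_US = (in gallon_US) 0.141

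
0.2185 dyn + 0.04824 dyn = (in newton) 2.667e-06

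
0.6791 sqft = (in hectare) 6.309e-06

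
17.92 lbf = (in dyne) 7.971e+06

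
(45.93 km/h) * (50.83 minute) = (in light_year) 4.113e-12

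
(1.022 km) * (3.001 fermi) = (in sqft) 3.301e-11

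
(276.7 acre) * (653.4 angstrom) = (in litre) 73.17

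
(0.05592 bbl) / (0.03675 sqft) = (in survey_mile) 0.001618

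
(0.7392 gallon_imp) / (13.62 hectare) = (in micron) 0.02467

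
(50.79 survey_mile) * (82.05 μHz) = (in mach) 0.0197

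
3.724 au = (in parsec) 1.805e-05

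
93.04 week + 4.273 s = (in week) 93.04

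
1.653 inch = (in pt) 119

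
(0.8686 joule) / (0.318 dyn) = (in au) 1.826e-06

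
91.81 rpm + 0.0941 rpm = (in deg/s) 551.4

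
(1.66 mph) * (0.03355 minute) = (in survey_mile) 0.0009282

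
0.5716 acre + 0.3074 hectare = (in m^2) 5387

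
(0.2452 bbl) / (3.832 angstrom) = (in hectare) 1.017e+04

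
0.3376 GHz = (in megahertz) 337.6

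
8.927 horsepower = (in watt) 6657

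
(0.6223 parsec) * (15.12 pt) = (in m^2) 1.024e+14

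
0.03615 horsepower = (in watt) 26.96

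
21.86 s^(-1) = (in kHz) 0.02186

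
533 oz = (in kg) 15.11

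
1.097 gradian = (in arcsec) 3554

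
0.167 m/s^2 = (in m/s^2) 0.167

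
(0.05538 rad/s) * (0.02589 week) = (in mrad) 8.672e+05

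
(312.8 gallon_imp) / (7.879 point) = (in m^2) 511.6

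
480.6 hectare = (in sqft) 5.173e+07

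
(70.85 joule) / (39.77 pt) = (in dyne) 5.05e+08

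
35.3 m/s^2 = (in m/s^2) 35.3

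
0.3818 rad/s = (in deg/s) 21.88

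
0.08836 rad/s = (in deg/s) 5.063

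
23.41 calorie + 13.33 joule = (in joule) 111.3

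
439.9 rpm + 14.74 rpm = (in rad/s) 47.61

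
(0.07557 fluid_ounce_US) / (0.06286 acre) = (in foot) 2.882e-08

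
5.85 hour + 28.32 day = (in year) 0.07826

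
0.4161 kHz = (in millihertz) 4.161e+05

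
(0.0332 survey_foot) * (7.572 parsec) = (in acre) 5.842e+11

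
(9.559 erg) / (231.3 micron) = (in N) 0.004133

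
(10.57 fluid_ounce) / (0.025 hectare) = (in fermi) 1.25e+09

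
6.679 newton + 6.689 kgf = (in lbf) 16.25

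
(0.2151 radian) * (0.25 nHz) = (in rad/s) 5.378e-11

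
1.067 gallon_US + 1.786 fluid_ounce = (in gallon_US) 1.081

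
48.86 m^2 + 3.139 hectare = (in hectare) 3.144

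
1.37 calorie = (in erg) 5.732e+07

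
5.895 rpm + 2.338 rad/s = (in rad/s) 2.955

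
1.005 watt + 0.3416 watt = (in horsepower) 0.001806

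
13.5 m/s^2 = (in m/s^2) 13.5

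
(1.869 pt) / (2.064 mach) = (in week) 1.551e-12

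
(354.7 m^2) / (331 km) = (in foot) 0.003516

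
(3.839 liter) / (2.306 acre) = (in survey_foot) 1.35e-06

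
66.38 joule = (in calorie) 15.87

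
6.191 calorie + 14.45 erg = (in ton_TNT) 6.191e-09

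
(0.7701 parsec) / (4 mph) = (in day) 1.538e+11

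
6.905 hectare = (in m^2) 6.905e+04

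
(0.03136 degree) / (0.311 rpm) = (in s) 0.01681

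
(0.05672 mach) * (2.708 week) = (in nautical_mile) 1.708e+04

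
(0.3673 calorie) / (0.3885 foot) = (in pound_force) 2.918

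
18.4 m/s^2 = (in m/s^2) 18.4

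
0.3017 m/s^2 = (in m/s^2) 0.3017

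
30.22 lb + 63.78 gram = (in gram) 1.377e+04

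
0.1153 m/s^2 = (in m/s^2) 0.1153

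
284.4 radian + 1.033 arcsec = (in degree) 1.629e+04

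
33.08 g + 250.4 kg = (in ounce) 8834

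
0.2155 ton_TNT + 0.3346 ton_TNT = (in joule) 2.302e+09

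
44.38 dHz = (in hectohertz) 0.04438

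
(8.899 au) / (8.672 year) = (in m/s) 4868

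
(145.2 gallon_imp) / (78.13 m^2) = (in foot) 0.02772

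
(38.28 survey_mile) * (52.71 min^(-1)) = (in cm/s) 5.412e+06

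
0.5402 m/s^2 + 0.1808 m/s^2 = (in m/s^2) 0.721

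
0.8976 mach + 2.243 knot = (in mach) 0.901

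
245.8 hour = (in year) 0.02806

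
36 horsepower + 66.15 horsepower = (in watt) 7.617e+04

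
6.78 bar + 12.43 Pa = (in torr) 5086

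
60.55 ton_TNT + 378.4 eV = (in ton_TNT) 60.55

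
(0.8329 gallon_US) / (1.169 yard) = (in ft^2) 0.03175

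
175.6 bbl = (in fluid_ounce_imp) 9.826e+05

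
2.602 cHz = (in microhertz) 2.602e+04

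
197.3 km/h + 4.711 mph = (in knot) 110.6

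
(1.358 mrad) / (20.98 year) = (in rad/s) 2.053e-12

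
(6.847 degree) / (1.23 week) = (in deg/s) 9.204e-06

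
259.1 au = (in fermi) 3.876e+28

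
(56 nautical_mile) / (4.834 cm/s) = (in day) 24.83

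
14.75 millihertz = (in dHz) 0.1475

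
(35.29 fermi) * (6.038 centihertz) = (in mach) 6.258e-18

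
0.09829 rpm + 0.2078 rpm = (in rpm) 0.3061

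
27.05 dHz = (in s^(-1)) 2.705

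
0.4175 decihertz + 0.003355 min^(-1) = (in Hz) 0.04181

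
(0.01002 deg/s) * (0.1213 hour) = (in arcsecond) 1.575e+04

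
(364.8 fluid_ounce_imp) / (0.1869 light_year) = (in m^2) 5.862e-18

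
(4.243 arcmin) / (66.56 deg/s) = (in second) 0.001062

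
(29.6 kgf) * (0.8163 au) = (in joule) 3.545e+13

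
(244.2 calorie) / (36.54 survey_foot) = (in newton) 91.74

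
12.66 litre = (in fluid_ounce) 428.1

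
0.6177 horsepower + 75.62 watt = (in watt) 536.2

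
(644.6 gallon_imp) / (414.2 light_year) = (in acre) 1.848e-22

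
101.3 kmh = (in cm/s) 2814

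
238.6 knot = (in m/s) 122.7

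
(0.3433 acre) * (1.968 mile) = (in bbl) 2.768e+07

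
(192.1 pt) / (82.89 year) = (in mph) 5.799e-11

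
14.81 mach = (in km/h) 1.815e+04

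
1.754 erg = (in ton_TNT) 4.192e-17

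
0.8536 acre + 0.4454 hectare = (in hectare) 0.7908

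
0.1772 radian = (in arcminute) 609.2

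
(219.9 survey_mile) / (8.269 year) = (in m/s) 0.001357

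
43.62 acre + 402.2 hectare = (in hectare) 419.9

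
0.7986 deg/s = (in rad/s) 0.01394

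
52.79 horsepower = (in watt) 3.937e+04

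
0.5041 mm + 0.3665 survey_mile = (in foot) 1935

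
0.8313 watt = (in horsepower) 0.001115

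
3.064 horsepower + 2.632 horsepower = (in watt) 4248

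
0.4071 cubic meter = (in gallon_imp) 89.55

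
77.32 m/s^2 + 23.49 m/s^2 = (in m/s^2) 100.8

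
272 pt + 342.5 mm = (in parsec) 1.421e-17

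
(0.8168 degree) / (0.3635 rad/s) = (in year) 1.244e-09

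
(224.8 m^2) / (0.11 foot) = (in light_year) 7.087e-13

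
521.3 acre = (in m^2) 2.11e+06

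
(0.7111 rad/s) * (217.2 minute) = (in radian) 9267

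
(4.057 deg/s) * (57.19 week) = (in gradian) 1.559e+08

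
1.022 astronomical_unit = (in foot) 5.016e+11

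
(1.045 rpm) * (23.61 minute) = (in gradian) 9869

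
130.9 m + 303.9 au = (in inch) 1.79e+15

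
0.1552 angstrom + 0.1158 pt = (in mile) 2.538e-08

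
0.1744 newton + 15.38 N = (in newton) 15.55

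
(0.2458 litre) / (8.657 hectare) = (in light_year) 3.001e-25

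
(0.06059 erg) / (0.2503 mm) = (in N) 2.421e-05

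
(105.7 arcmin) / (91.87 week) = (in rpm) 5.284e-09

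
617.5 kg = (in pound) 1361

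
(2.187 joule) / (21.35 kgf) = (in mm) 10.45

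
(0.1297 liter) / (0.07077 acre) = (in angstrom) 4529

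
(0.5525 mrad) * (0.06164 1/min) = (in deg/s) 3.252e-05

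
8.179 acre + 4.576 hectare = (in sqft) 8.488e+05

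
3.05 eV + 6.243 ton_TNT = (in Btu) 2.476e+07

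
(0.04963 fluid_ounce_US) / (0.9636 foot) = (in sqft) 5.379e-05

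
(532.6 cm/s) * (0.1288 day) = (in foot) 1.945e+05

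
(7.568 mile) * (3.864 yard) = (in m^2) 4.303e+04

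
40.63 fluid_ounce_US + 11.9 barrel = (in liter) 1893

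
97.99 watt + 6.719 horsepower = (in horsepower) 6.85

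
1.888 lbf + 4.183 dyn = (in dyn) 8.398e+05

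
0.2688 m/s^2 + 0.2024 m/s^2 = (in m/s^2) 0.4712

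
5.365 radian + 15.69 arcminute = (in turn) 0.8546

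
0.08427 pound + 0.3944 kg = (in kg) 0.4326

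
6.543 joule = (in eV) 4.084e+19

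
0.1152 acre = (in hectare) 0.04662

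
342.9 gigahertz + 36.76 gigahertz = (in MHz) 3.797e+05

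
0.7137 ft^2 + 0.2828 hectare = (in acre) 0.6988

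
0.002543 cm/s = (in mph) 5.689e-05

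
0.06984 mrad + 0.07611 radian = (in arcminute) 261.9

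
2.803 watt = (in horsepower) 0.003759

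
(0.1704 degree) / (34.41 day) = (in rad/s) 1e-09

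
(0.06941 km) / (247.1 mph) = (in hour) 0.0001745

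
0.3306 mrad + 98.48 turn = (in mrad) 6.188e+05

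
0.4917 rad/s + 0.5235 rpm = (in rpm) 5.219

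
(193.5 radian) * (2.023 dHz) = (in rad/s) 39.15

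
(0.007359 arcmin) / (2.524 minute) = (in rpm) 1.35e-07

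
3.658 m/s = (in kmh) 13.17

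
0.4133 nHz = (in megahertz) 4.133e-16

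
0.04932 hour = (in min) 2.959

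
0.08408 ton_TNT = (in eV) 2.196e+27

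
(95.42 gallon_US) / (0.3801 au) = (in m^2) 6.352e-12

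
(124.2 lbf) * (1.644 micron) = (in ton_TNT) 2.171e-13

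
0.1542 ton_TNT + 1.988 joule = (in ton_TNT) 0.1542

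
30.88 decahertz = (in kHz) 0.3088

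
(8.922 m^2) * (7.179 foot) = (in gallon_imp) 4294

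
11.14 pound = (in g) 5053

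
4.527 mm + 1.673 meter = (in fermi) 1.678e+15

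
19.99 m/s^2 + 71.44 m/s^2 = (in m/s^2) 91.43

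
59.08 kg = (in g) 5.908e+04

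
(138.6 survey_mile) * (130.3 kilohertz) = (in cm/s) 2.906e+12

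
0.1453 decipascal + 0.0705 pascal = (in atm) 8.392e-07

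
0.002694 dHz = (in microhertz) 269.4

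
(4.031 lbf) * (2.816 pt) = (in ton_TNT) 4.257e-12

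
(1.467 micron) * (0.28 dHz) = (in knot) 7.985e-08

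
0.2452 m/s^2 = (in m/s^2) 0.2452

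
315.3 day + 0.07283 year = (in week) 48.84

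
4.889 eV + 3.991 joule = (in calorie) 0.9539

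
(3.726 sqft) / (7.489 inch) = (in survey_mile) 0.001131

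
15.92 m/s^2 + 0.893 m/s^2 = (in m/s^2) 16.81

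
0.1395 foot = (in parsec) 1.378e-18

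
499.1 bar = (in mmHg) 3.744e+05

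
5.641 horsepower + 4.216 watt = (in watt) 4211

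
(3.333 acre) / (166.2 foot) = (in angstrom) 2.663e+12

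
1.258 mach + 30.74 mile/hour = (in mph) 988.9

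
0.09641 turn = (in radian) 0.6058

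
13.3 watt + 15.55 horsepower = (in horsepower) 15.57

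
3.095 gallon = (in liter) 11.72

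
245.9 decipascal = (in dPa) 245.9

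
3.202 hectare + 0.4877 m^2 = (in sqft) 3.447e+05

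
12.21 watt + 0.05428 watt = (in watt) 12.26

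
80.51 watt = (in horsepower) 0.108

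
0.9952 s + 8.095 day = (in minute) 1.166e+04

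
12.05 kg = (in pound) 26.57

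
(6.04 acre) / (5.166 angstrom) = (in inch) 1.863e+15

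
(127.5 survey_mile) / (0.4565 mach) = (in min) 22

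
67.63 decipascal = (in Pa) 6.763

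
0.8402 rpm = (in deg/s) 5.041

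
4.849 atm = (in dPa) 4.913e+06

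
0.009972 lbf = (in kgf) 0.004523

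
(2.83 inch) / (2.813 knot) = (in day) 5.749e-07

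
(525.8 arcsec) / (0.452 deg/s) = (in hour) 8.976e-05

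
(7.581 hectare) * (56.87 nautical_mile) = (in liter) 7.985e+12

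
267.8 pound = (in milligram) 1.215e+08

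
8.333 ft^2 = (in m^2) 0.7742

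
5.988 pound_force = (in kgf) 2.716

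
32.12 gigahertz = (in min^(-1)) 1.927e+12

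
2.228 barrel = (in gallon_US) 93.58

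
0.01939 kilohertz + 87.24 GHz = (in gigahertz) 87.24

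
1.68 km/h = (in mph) 1.044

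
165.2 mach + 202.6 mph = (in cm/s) 5.634e+06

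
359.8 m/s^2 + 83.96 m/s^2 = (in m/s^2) 443.8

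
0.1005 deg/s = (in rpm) 0.01675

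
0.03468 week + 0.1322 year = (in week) 6.928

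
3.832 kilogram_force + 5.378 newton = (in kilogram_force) 4.38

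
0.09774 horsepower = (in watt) 72.88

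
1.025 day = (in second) 8.856e+04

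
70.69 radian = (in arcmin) 2.43e+05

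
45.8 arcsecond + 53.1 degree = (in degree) 53.11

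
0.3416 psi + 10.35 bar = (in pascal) 1.037e+06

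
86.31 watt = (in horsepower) 0.1157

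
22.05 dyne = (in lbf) 4.957e-05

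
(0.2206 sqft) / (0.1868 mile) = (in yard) 7.455e-05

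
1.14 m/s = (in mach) 0.003348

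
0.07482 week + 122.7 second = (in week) 0.07502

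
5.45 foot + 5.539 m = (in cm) 720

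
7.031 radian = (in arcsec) 1.45e+06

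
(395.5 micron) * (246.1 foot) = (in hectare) 2.967e-06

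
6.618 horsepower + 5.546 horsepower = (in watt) 9071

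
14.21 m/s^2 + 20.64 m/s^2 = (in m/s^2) 34.85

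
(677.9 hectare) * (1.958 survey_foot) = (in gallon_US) 1.069e+09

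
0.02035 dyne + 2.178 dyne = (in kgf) 2.242e-06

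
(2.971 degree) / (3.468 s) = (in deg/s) 0.8567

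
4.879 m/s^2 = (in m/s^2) 4.879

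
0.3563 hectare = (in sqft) 3.835e+04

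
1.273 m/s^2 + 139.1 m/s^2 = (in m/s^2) 140.4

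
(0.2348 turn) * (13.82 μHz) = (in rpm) 0.0001947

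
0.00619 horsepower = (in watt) 4.616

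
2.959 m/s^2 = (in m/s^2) 2.959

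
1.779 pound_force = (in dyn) 7.913e+05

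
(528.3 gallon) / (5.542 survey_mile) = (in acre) 5.541e-08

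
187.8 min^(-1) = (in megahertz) 3.13e-06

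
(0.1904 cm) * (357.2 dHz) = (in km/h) 0.2448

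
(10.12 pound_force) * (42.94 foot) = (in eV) 3.677e+21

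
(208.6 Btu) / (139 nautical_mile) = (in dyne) 8.549e+04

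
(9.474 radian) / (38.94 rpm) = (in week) 3.841e-06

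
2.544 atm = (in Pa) 2.578e+05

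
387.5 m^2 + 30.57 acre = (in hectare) 12.41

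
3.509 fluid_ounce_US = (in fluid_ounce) 3.509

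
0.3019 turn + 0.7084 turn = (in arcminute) 2.182e+04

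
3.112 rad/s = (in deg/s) 178.3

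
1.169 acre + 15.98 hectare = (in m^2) 1.645e+05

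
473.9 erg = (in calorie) 1.133e-05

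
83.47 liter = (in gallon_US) 22.05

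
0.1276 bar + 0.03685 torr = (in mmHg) 95.74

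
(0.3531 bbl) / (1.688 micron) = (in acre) 8.218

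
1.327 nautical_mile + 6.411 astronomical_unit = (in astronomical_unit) 6.411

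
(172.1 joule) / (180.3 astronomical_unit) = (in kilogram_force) 6.506e-13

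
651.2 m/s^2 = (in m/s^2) 651.2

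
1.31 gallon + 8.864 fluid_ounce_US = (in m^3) 0.005221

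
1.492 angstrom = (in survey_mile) 9.271e-14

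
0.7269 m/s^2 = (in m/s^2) 0.7269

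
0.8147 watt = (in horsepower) 0.001093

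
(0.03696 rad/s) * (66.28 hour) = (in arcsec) 1.819e+09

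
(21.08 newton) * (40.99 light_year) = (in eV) 5.102e+37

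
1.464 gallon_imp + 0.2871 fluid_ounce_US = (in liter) 6.664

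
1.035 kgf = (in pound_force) 2.282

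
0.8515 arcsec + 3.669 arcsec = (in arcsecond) 4.52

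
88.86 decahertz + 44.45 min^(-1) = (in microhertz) 8.893e+08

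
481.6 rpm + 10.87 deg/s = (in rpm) 483.4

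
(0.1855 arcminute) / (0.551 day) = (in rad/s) 1.133e-09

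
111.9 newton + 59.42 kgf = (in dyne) 6.946e+07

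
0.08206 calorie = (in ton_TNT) 8.206e-11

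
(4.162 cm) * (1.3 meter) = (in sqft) 0.5824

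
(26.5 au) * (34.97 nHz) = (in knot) 2.695e+05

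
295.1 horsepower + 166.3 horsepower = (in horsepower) 461.4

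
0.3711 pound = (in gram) 168.3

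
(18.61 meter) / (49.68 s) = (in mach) 0.0011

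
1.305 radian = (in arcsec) 2.692e+05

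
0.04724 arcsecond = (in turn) 3.645e-08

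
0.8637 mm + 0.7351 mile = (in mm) 1.183e+06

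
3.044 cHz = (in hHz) 0.0003044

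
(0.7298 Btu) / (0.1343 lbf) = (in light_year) 1.362e-13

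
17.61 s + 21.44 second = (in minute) 0.6508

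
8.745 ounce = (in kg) 0.2479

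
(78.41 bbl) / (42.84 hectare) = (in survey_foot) 9.547e-05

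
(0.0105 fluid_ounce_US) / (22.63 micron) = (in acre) 3.391e-06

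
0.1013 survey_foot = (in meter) 0.03088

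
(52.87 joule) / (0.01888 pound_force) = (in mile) 0.3912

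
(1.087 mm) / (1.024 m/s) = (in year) 3.366e-11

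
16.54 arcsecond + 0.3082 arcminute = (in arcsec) 35.03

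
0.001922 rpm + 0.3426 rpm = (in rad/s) 0.03608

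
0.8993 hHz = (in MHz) 8.993e-05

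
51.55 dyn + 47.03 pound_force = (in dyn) 2.092e+07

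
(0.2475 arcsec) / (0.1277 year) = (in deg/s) 1.707e-11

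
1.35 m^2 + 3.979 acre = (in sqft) 1.733e+05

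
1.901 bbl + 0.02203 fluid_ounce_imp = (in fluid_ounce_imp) 1.064e+04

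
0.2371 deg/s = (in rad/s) 0.004138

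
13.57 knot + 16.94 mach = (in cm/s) 5.775e+05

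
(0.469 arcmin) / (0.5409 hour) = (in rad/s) 7.006e-08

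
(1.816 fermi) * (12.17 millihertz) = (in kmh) 7.956e-17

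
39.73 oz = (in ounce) 39.73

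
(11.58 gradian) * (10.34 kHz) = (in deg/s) 1.078e+05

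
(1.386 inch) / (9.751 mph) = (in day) 9.347e-08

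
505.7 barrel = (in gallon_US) 2.124e+04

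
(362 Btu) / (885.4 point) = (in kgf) 1.247e+05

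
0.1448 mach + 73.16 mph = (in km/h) 295.2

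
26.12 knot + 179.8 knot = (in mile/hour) 237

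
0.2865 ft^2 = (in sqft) 0.2865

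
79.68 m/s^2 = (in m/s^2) 79.68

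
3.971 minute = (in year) 7.555e-06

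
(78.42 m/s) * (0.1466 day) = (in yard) 1.086e+06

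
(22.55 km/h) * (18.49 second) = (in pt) 3.283e+05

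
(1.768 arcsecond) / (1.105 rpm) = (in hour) 2.058e-08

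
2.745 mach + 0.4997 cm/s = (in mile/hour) 2091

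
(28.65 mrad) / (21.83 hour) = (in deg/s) 2.089e-05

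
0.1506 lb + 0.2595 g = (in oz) 2.419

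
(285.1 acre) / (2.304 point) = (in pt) 4.024e+12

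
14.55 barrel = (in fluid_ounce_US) 7.822e+04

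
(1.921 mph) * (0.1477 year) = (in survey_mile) 2485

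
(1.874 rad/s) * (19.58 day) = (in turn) 5.046e+05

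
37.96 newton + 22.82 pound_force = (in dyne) 1.395e+07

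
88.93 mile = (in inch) 5.635e+06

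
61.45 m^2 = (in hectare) 0.006145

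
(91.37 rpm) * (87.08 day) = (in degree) 4.125e+09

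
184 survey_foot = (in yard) 61.33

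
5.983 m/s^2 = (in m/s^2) 5.983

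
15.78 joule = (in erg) 1.578e+08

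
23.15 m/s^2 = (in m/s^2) 23.15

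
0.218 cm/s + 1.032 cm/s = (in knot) 0.0243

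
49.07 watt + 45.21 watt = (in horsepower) 0.1264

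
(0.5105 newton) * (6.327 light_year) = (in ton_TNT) 7.303e+06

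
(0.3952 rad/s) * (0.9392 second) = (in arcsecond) 7.656e+04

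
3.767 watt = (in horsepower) 0.005052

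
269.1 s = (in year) 8.533e-06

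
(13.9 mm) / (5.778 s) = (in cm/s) 0.2406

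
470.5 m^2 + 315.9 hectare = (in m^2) 3.159e+06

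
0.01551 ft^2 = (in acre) 3.561e-07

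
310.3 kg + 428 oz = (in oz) 1.137e+04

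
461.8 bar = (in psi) 6698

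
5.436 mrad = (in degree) 0.3115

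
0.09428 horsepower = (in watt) 70.3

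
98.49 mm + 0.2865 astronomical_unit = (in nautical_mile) 2.314e+07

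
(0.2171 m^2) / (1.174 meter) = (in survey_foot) 0.6067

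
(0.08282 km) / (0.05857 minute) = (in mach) 0.06921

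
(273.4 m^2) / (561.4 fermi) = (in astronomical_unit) 3255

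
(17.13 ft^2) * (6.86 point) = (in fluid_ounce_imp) 135.5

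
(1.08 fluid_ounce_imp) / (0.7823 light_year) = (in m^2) 4.146e-21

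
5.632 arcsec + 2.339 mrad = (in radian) 0.002366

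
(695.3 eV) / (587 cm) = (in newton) 1.898e-17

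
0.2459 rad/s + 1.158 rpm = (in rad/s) 0.3672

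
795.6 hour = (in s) 2.864e+06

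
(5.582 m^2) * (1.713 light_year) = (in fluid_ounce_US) 3.059e+21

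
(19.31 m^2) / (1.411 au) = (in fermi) 9.148e+04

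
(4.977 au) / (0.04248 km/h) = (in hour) 1.753e+10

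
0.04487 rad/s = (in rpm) 0.4285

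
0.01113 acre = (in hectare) 0.004504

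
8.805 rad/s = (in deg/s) 504.5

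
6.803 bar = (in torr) 5103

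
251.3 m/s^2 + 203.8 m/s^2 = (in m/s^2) 455.1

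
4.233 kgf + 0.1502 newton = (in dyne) 4.166e+06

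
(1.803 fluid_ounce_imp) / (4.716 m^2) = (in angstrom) 1.086e+05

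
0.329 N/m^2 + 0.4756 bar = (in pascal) 4.756e+04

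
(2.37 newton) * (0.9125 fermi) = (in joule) 2.163e-15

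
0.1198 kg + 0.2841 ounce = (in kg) 0.1279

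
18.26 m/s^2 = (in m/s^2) 18.26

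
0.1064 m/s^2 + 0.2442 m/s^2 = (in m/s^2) 0.3506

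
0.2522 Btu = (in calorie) 63.6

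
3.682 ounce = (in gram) 104.4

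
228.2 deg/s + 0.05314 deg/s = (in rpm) 38.04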